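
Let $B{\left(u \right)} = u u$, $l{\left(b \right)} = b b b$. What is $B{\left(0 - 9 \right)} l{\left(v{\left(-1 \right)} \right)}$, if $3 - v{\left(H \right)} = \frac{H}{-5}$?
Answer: $\frac{222264}{125} \approx 1778.1$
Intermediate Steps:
$v{\left(H \right)} = 3 + \frac{H}{5}$ ($v{\left(H \right)} = 3 - \frac{H}{-5} = 3 - H \left(- \frac{1}{5}\right) = 3 - - \frac{H}{5} = 3 + \frac{H}{5}$)
$l{\left(b \right)} = b^{3}$ ($l{\left(b \right)} = b^{2} b = b^{3}$)
$B{\left(u \right)} = u^{2}$
$B{\left(0 - 9 \right)} l{\left(v{\left(-1 \right)} \right)} = \left(0 - 9\right)^{2} \left(3 + \frac{1}{5} \left(-1\right)\right)^{3} = \left(-9\right)^{2} \left(3 - \frac{1}{5}\right)^{3} = 81 \left(\frac{14}{5}\right)^{3} = 81 \cdot \frac{2744}{125} = \frac{222264}{125}$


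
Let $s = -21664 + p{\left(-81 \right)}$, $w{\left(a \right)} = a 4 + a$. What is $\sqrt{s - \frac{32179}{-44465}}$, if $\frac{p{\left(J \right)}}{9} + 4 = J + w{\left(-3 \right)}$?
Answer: $\frac{i \sqrt{44610670941665}}{44465} \approx 150.21 i$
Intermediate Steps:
$w{\left(a \right)} = 5 a$ ($w{\left(a \right)} = 4 a + a = 5 a$)
$p{\left(J \right)} = -171 + 9 J$ ($p{\left(J \right)} = -36 + 9 \left(J + 5 \left(-3\right)\right) = -36 + 9 \left(J - 15\right) = -36 + 9 \left(-15 + J\right) = -36 + \left(-135 + 9 J\right) = -171 + 9 J$)
$s = -22564$ ($s = -21664 + \left(-171 + 9 \left(-81\right)\right) = -21664 - 900 = -22564$)
$\sqrt{s - \frac{32179}{-44465}} = \sqrt{-22564 - \frac{32179}{-44465}} = \sqrt{-22564 - - \frac{32179}{44465}} = \sqrt{-22564 + \frac{32179}{44465}} = \sqrt{- \frac{1003276081}{44465}} = \frac{i \sqrt{44610670941665}}{44465}$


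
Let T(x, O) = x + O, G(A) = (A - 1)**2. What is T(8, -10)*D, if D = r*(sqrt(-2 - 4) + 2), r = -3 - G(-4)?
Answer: 112 + 56*I*sqrt(6) ≈ 112.0 + 137.17*I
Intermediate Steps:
G(A) = (-1 + A)**2
r = -28 (r = -3 - (-1 - 4)**2 = -3 - 1*(-5)**2 = -3 - 1*25 = -3 - 25 = -28)
T(x, O) = O + x
D = -56 - 28*I*sqrt(6) (D = -28*(sqrt(-2 - 4) + 2) = -28*(sqrt(-6) + 2) = -28*(I*sqrt(6) + 2) = -28*(2 + I*sqrt(6)) = -56 - 28*I*sqrt(6) ≈ -56.0 - 68.586*I)
T(8, -10)*D = (-10 + 8)*(-56 - 28*I*sqrt(6)) = -2*(-56 - 28*I*sqrt(6)) = 112 + 56*I*sqrt(6)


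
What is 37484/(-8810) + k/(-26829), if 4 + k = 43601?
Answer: -694873903/118181745 ≈ -5.8797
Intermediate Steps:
k = 43597 (k = -4 + 43601 = 43597)
37484/(-8810) + k/(-26829) = 37484/(-8810) + 43597/(-26829) = 37484*(-1/8810) + 43597*(-1/26829) = -18742/4405 - 43597/26829 = -694873903/118181745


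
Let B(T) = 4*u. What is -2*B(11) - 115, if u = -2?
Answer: -99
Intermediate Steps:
B(T) = -8 (B(T) = 4*(-2) = -8)
-2*B(11) - 115 = -2*(-8) - 115 = 16 - 115 = -99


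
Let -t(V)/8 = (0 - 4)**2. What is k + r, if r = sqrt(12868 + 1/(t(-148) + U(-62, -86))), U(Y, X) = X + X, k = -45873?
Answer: -45873 + sqrt(11581197)/30 ≈ -45760.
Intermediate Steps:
t(V) = -128 (t(V) = -8*(0 - 4)**2 = -8*(-4)**2 = -8*16 = -128)
U(Y, X) = 2*X
r = sqrt(11581197)/30 (r = sqrt(12868 + 1/(-128 + 2*(-86))) = sqrt(12868 + 1/(-128 - 172)) = sqrt(12868 + 1/(-300)) = sqrt(12868 - 1/300) = sqrt(3860399/300) = sqrt(11581197)/30 ≈ 113.44)
k + r = -45873 + sqrt(11581197)/30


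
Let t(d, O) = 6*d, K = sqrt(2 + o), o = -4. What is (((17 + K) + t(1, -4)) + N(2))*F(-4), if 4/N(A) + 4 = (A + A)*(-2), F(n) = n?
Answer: -272/3 - 4*I*sqrt(2) ≈ -90.667 - 5.6569*I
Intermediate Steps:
K = I*sqrt(2) (K = sqrt(2 - 4) = sqrt(-2) = I*sqrt(2) ≈ 1.4142*I)
N(A) = 4/(-4 - 4*A) (N(A) = 4/(-4 + (A + A)*(-2)) = 4/(-4 + (2*A)*(-2)) = 4/(-4 - 4*A))
(((17 + K) + t(1, -4)) + N(2))*F(-4) = (((17 + I*sqrt(2)) + 6*1) - 1/(1 + 2))*(-4) = (((17 + I*sqrt(2)) + 6) - 1/3)*(-4) = ((23 + I*sqrt(2)) - 1*1/3)*(-4) = ((23 + I*sqrt(2)) - 1/3)*(-4) = (68/3 + I*sqrt(2))*(-4) = -272/3 - 4*I*sqrt(2)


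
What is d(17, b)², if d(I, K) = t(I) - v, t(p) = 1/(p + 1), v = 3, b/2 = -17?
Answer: 2809/324 ≈ 8.6698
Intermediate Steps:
b = -34 (b = 2*(-17) = -34)
t(p) = 1/(1 + p)
d(I, K) = -3 + 1/(1 + I) (d(I, K) = 1/(1 + I) - 1*3 = 1/(1 + I) - 3 = -3 + 1/(1 + I))
d(17, b)² = ((-2 - 3*17)/(1 + 17))² = ((-2 - 51)/18)² = ((1/18)*(-53))² = (-53/18)² = 2809/324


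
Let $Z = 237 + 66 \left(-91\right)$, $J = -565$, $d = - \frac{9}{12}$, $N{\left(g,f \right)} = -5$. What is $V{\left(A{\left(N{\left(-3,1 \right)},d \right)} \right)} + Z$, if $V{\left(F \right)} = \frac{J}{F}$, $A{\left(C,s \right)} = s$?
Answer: $- \frac{15047}{3} \approx -5015.7$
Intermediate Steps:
$d = - \frac{3}{4}$ ($d = \left(-9\right) \frac{1}{12} = - \frac{3}{4} \approx -0.75$)
$V{\left(F \right)} = - \frac{565}{F}$
$Z = -5769$ ($Z = 237 - 6006 = -5769$)
$V{\left(A{\left(N{\left(-3,1 \right)},d \right)} \right)} + Z = - \frac{565}{- \frac{3}{4}} - 5769 = \left(-565\right) \left(- \frac{4}{3}\right) - 5769 = \frac{2260}{3} - 5769 = - \frac{15047}{3}$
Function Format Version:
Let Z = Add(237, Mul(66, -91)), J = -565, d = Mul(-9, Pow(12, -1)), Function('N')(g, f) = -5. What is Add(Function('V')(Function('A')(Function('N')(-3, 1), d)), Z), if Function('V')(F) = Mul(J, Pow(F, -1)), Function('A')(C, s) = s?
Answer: Rational(-15047, 3) ≈ -5015.7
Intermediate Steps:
d = Rational(-3, 4) (d = Mul(-9, Rational(1, 12)) = Rational(-3, 4) ≈ -0.75000)
Function('V')(F) = Mul(-565, Pow(F, -1))
Z = -5769 (Z = Add(237, -6006) = -5769)
Add(Function('V')(Function('A')(Function('N')(-3, 1), d)), Z) = Add(Mul(-565, Pow(Rational(-3, 4), -1)), -5769) = Add(Mul(-565, Rational(-4, 3)), -5769) = Add(Rational(2260, 3), -5769) = Rational(-15047, 3)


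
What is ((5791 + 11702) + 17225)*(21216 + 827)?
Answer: 765288874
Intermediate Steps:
((5791 + 11702) + 17225)*(21216 + 827) = (17493 + 17225)*22043 = 34718*22043 = 765288874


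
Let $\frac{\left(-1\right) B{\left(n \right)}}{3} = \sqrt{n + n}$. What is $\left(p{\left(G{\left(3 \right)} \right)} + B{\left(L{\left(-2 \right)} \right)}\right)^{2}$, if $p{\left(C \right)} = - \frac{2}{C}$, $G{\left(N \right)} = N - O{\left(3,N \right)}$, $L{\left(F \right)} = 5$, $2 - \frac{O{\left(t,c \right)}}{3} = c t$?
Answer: $\frac{12961}{144} + \frac{\sqrt{10}}{2} \approx 91.588$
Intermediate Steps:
$O{\left(t,c \right)} = 6 - 3 c t$
$G{\left(N \right)} = -6 + 10 N$ ($G{\left(N \right)} = N - \left(6 - 3 N 3\right) = N - \left(6 - 9 N\right) = N + \left(-6 + 9 N\right) = -6 + 10 N$)
$B{\left(n \right)} = - 3 \sqrt{2} \sqrt{n}$ ($B{\left(n \right)} = - 3 \sqrt{n + n} = - 3 \sqrt{2 n} = - 3 \sqrt{2} \sqrt{n}$)
$\left(p{\left(G{\left(3 \right)} \right)} + B{\left(L{\left(-2 \right)} \right)}\right)^{2} = \left(- \frac{2}{-6 + 10 \cdot 3} - 3 \sqrt{2} \sqrt{5}\right)^{2} = \left(- \frac{2}{-6 + 30} - 3 \sqrt{10}\right)^{2} = \left(- \frac{2}{24} - 3 \sqrt{10}\right)^{2} = \left(\left(-2\right) \frac{1}{24} - 3 \sqrt{10}\right)^{2} = \left(- \frac{1}{12} - 3 \sqrt{10}\right)^{2}$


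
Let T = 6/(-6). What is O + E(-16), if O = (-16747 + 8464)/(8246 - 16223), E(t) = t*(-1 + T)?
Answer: 87849/2659 ≈ 33.038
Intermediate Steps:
T = -1 (T = 6*(-⅙) = -1)
E(t) = -2*t (E(t) = t*(-1 - 1) = t*(-2) = -2*t)
O = 2761/2659 (O = -8283/(-7977) = -8283*(-1/7977) = 2761/2659 ≈ 1.0384)
O + E(-16) = 2761/2659 - 2*(-16) = 2761/2659 + 32 = 87849/2659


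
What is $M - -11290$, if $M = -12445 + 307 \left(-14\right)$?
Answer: $-5453$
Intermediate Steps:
$M = -16743$ ($M = -12445 - 4298 = -16743$)
$M - -11290 = -16743 - -11290 = -16743 + 11290 = -5453$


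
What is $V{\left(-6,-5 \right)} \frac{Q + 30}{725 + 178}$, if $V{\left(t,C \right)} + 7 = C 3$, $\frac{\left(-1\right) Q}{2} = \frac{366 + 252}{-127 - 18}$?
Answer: $- \frac{5852}{6235} \approx -0.93857$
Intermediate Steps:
$Q = \frac{1236}{145}$ ($Q = - 2 \frac{366 + 252}{-127 - 18} = - 2 \frac{618}{-145} = - 2 \cdot 618 \left(- \frac{1}{145}\right) = \left(-2\right) \left(- \frac{618}{145}\right) = \frac{1236}{145} \approx 8.5241$)
$V{\left(t,C \right)} = -7 + 3 C$ ($V{\left(t,C \right)} = -7 + C 3 = -7 + 3 C$)
$V{\left(-6,-5 \right)} \frac{Q + 30}{725 + 178} = \left(-7 + 3 \left(-5\right)\right) \frac{\frac{1236}{145} + 30}{725 + 178} = \left(-7 - 15\right) \frac{5586}{145 \cdot 903} = - 22 \cdot \frac{5586}{145} \cdot \frac{1}{903} = \left(-22\right) \frac{266}{6235} = - \frac{5852}{6235}$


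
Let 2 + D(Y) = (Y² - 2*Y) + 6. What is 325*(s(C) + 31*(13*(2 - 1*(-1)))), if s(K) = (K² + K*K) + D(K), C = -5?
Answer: 421850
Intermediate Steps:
D(Y) = 4 + Y² - 2*Y (D(Y) = -2 + ((Y² - 2*Y) + 6) = -2 + (6 + Y² - 2*Y) = 4 + Y² - 2*Y)
s(K) = 4 - 2*K + 3*K² (s(K) = (K² + K*K) + (4 + K² - 2*K) = (K² + K²) + (4 + K² - 2*K) = 2*K² + (4 + K² - 2*K) = 4 - 2*K + 3*K²)
325*(s(C) + 31*(13*(2 - 1*(-1)))) = 325*((4 - 2*(-5) + 3*(-5)²) + 31*(13*(2 - 1*(-1)))) = 325*((4 + 10 + 3*25) + 31*(13*(2 + 1))) = 325*((4 + 10 + 75) + 31*(13*3)) = 325*(89 + 31*39) = 325*(89 + 1209) = 325*1298 = 421850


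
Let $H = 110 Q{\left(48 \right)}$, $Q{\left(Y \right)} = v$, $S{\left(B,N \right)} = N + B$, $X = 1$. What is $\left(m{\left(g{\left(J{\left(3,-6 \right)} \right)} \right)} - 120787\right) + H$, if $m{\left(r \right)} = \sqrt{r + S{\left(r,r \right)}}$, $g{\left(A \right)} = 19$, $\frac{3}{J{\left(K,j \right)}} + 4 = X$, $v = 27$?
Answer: $-117817 + \sqrt{57} \approx -1.1781 \cdot 10^{5}$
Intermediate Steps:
$S{\left(B,N \right)} = B + N$
$J{\left(K,j \right)} = -1$ ($J{\left(K,j \right)} = \frac{3}{-4 + 1} = \frac{3}{-3} = 3 \left(- \frac{1}{3}\right) = -1$)
$Q{\left(Y \right)} = 27$
$H = 2970$ ($H = 110 \cdot 27 = 2970$)
$m{\left(r \right)} = \sqrt{3} \sqrt{r}$ ($m{\left(r \right)} = \sqrt{r + \left(r + r\right)} = \sqrt{r + 2 r} = \sqrt{3 r} = \sqrt{3} \sqrt{r}$)
$\left(m{\left(g{\left(J{\left(3,-6 \right)} \right)} \right)} - 120787\right) + H = \left(\sqrt{3} \sqrt{19} - 120787\right) + 2970 = \left(\sqrt{57} - 120787\right) + 2970 = \left(-120787 + \sqrt{57}\right) + 2970 = -117817 + \sqrt{57}$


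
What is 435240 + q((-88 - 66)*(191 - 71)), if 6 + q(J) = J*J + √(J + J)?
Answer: 341945634 + 4*I*√2310 ≈ 3.4195e+8 + 192.25*I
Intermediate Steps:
q(J) = -6 + J² + √2*√J (q(J) = -6 + (J*J + √(J + J)) = -6 + (J² + √(2*J)) = -6 + (J² + √2*√J) = -6 + J² + √2*√J)
435240 + q((-88 - 66)*(191 - 71)) = 435240 + (-6 + ((-88 - 66)*(191 - 71))² + √2*√((-88 - 66)*(191 - 71))) = 435240 + (-6 + (-154*120)² + √2*√(-154*120)) = 435240 + (-6 + (-18480)² + √2*√(-18480)) = 435240 + (-6 + 341510400 + √2*(4*I*√1155)) = 435240 + (-6 + 341510400 + 4*I*√2310) = 435240 + (341510394 + 4*I*√2310) = 341945634 + 4*I*√2310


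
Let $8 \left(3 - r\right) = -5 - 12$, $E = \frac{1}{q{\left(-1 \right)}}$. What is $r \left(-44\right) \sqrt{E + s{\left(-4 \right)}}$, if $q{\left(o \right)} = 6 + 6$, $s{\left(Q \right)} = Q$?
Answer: $- \frac{451 i \sqrt{141}}{12} \approx - 446.28 i$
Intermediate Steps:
$q{\left(o \right)} = 12$
$E = \frac{1}{12} \approx 0.083333$
$r = \frac{41}{8}$ ($r = 3 - \frac{-5 - 12}{8} = 3 - - \frac{17}{8} = 3 + \frac{17}{8} = \frac{41}{8} \approx 5.125$)
$r \left(-44\right) \sqrt{E + s{\left(-4 \right)}} = \frac{41}{8} \left(-44\right) \sqrt{\frac{1}{12} - 4} = - \frac{451 \sqrt{- \frac{47}{12}}}{2} = - \frac{451 \frac{i \sqrt{141}}{6}}{2} = - \frac{451 i \sqrt{141}}{12}$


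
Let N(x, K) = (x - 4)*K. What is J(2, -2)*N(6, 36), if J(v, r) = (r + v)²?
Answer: 0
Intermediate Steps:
N(x, K) = K*(-4 + x) (N(x, K) = (-4 + x)*K = K*(-4 + x))
J(2, -2)*N(6, 36) = (-2 + 2)²*(36*(-4 + 6)) = 0²*(36*2) = 0*72 = 0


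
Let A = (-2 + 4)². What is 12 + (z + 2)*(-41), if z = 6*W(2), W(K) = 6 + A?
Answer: -2530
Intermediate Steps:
A = 4 (A = 2² = 4)
W(K) = 10 (W(K) = 6 + 4 = 10)
z = 60 (z = 6*10 = 60)
12 + (z + 2)*(-41) = 12 + (60 + 2)*(-41) = 12 + 62*(-41) = 12 - 2542 = -2530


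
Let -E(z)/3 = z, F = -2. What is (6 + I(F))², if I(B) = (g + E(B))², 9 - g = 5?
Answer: 11236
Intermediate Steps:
g = 4 (g = 9 - 1*5 = 9 - 5 = 4)
E(z) = -3*z
I(B) = (4 - 3*B)²
(6 + I(F))² = (6 + (-4 + 3*(-2))²)² = (6 + (-4 - 6)²)² = (6 + (-10)²)² = (6 + 100)² = 106² = 11236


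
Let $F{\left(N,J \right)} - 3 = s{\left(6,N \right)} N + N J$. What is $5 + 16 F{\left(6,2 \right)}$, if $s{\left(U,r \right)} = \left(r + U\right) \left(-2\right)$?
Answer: $-2059$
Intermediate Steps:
$s{\left(U,r \right)} = - 2 U - 2 r$ ($s{\left(U,r \right)} = \left(U + r\right) \left(-2\right) = - 2 U - 2 r$)
$F{\left(N,J \right)} = 3 + J N + N \left(-12 - 2 N\right)$ ($F{\left(N,J \right)} = 3 + \left(\left(\left(-2\right) 6 - 2 N\right) N + N J\right) = 3 + \left(\left(-12 - 2 N\right) N + J N\right) = 3 + \left(N \left(-12 - 2 N\right) + J N\right) = 3 + \left(J N + N \left(-12 - 2 N\right)\right) = 3 + J N + N \left(-12 - 2 N\right)$)
$5 + 16 F{\left(6,2 \right)} = 5 + 16 \left(3 + 2 \cdot 6 - 12 \left(6 + 6\right)\right) = 5 + 16 \left(3 + 12 - 12 \cdot 12\right) = 5 + 16 \left(3 + 12 - 144\right) = 5 + 16 \left(-129\right) = 5 - 2064 = -2059$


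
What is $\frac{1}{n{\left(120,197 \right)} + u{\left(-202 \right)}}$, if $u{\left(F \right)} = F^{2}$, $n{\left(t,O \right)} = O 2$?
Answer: $\frac{1}{41198} \approx 2.4273 \cdot 10^{-5}$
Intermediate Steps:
$n{\left(t,O \right)} = 2 O$
$\frac{1}{n{\left(120,197 \right)} + u{\left(-202 \right)}} = \frac{1}{2 \cdot 197 + \left(-202\right)^{2}} = \frac{1}{394 + 40804} = \frac{1}{41198}$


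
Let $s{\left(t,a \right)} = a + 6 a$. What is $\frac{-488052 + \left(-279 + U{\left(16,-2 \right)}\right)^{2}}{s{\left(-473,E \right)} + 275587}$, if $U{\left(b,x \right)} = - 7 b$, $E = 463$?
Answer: $- \frac{335171}{278828} \approx -1.2021$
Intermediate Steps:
$s{\left(t,a \right)} = 7 a$
$\frac{-488052 + \left(-279 + U{\left(16,-2 \right)}\right)^{2}}{s{\left(-473,E \right)} + 275587} = \frac{-488052 + \left(-279 - 112\right)^{2}}{7 \cdot 463 + 275587} = \frac{-488052 + \left(-279 - 112\right)^{2}}{3241 + 275587} = \frac{-488052 + \left(-391\right)^{2}}{278828} = \left(-488052 + 152881\right) \frac{1}{278828} = \left(-335171\right) \frac{1}{278828} = - \frac{335171}{278828}$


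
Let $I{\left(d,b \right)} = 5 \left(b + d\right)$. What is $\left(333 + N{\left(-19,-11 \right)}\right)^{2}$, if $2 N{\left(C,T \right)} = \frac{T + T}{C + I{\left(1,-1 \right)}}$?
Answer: $\frac{40170244}{361} \approx 1.1127 \cdot 10^{5}$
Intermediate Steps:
$I{\left(d,b \right)} = 5 b + 5 d$
$N{\left(C,T \right)} = \frac{T}{C}$ ($N{\left(C,T \right)} = \frac{\left(T + T\right) \frac{1}{C + \left(5 \left(-1\right) + 5 \cdot 1\right)}}{2} = \frac{2 T \frac{1}{C + \left(-5 + 5\right)}}{2} = \frac{2 T \frac{1}{C + 0}}{2} = \frac{2 T \frac{1}{C}}{2} = \frac{T}{C}$)
$\left(333 + N{\left(-19,-11 \right)}\right)^{2} = \left(333 - \frac{11}{-19}\right)^{2} = \left(333 - - \frac{11}{19}\right)^{2} = \left(333 + \frac{11}{19}\right)^{2} = \left(\frac{6338}{19}\right)^{2} = \frac{40170244}{361}$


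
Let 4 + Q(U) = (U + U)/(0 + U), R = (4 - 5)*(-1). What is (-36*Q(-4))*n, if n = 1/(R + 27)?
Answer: 18/7 ≈ 2.5714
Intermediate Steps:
R = 1 (R = -1*(-1) = 1)
n = 1/28 (n = 1/(1 + 27) = 1/28 ≈ 0.035714)
Q(U) = -2 (Q(U) = -4 + (U + U)/(0 + U) = -4 + (2*U)/U = -4 + 2 = -2)
(-36*Q(-4))*n = -36*(-2)*(1/28) = 72*(1/28) = 18/7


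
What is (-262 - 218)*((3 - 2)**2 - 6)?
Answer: 2400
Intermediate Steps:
(-262 - 218)*((3 - 2)**2 - 6) = -480*(1**2 - 6) = -480*(1 - 6) = -480*(-5) = 2400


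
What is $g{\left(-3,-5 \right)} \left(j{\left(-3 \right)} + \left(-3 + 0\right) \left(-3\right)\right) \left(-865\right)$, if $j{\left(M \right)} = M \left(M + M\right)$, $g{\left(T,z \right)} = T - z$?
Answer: $-46710$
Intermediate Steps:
$j{\left(M \right)} = 2 M^{2}$ ($j{\left(M \right)} = M 2 M = 2 M^{2}$)
$g{\left(-3,-5 \right)} \left(j{\left(-3 \right)} + \left(-3 + 0\right) \left(-3\right)\right) \left(-865\right) = \left(-3 - -5\right) \left(2 \left(-3\right)^{2} + \left(-3 + 0\right) \left(-3\right)\right) \left(-865\right) = \left(-3 + 5\right) \left(2 \cdot 9 - -9\right) \left(-865\right) = 2 \left(18 + 9\right) \left(-865\right) = 2 \cdot 27 \left(-865\right) = 54 \left(-865\right) = -46710$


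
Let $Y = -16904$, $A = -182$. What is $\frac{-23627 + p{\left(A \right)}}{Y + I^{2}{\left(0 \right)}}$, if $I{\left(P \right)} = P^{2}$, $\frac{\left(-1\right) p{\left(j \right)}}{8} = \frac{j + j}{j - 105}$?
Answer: $\frac{969123}{693064} \approx 1.3983$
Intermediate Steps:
$p{\left(j \right)} = - \frac{16 j}{-105 + j}$ ($p{\left(j \right)} = - 8 \frac{j + j}{j - 105} = - 8 \frac{2 j}{-105 + j} = - \frac{16 j}{-105 + j}$)
$\frac{-23627 + p{\left(A \right)}}{Y + I^{2}{\left(0 \right)}} = \frac{-23627 - - \frac{2912}{-105 - 182}}{-16904 + \left(0^{2}\right)^{2}} = \frac{-23627 - - \frac{2912}{-287}}{-16904 + 0^{2}} = \frac{-23627 - \left(-2912\right) \left(- \frac{1}{287}\right)}{-16904 + 0} = \frac{-23627 - \frac{416}{41}}{-16904} = \left(- \frac{969123}{41}\right) \left(- \frac{1}{16904}\right) = \frac{969123}{693064}$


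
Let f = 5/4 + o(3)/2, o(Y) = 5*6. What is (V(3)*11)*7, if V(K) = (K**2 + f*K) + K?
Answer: 18711/4 ≈ 4677.8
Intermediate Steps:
o(Y) = 30
f = 65/4 (f = 5/4 + 30/2 = 5*(1/4) + 30*(1/2) = 5/4 + 15 = 65/4 ≈ 16.250)
V(K) = K**2 + 69*K/4 (V(K) = (K**2 + 65*K/4) + K = K**2 + 69*K/4)
(V(3)*11)*7 = (((1/4)*3*(69 + 4*3))*11)*7 = (((1/4)*3*(69 + 12))*11)*7 = (((1/4)*3*81)*11)*7 = ((243/4)*11)*7 = (2673/4)*7 = 18711/4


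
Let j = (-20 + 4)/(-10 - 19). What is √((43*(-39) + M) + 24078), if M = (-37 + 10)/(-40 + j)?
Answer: 3*√814385858/572 ≈ 149.67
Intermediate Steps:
j = 16/29 (j = -16/(-29) = -16*(-1/29) = 16/29 ≈ 0.55172)
M = 783/1144 (M = (-37 + 10)/(-40 + 16/29) = -27/(-1144/29) = -27*(-29/1144) = 783/1144 ≈ 0.68444)
√((43*(-39) + M) + 24078) = √((43*(-39) + 783/1144) + 24078) = √((-1677 + 783/1144) + 24078) = √(-1917705/1144 + 24078) = √(25627527/1144) = 3*√814385858/572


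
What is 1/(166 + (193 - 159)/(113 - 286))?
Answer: 173/28684 ≈ 0.0060312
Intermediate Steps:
1/(166 + (193 - 159)/(113 - 286)) = 1/(166 + 34/(-173)) = 1/(166 + 34*(-1/173)) = 1/(166 - 34/173) = 1/(28684/173) = 173/28684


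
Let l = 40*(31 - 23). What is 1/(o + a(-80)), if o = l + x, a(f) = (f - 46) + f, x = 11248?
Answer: 1/11362 ≈ 8.8013e-5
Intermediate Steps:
a(f) = -46 + 2*f (a(f) = (-46 + f) + f = -46 + 2*f)
l = 320 (l = 40*8 = 320)
o = 11568 (o = 320 + 11248 = 11568)
1/(o + a(-80)) = 1/(11568 + (-46 + 2*(-80))) = 1/(11568 + (-46 - 160)) = 1/(11568 - 206) = 1/11362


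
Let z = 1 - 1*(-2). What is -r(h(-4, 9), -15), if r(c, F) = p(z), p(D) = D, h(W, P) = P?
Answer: -3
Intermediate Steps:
z = 3 (z = 1 + 2 = 3)
r(c, F) = 3
-r(h(-4, 9), -15) = -1*3 = -3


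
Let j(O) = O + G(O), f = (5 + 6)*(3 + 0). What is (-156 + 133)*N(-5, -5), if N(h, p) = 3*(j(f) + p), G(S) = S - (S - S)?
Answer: -4209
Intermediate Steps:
G(S) = S (G(S) = S - 1*0 = S + 0 = S)
f = 33 (f = 11*3 = 33)
j(O) = 2*O (j(O) = O + O = 2*O)
N(h, p) = 198 + 3*p (N(h, p) = 3*(2*33 + p) = 3*(66 + p) = 198 + 3*p)
(-156 + 133)*N(-5, -5) = (-156 + 133)*(198 + 3*(-5)) = -23*(198 - 15) = -23*183 = -4209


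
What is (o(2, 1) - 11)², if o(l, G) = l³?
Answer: 9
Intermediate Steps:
(o(2, 1) - 11)² = (2³ - 11)² = (8 - 11)² = (-3)² = 9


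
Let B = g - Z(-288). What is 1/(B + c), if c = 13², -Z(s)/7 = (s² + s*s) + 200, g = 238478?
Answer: 1/1401263 ≈ 7.1364e-7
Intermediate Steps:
Z(s) = -1400 - 14*s² (Z(s) = -7*((s² + s*s) + 200) = -7*((s² + s²) + 200) = -7*(2*s² + 200) = -7*(200 + 2*s²) = -1400 - 14*s²)
B = 1401094 (B = 238478 - (-1400 - 14*(-288)²) = 238478 - (-1400 - 14*82944) = 238478 - (-1400 - 1161216) = 238478 - 1*(-1162616) = 238478 + 1162616 = 1401094)
c = 169
1/(B + c) = 1/(1401094 + 169) = 1/1401263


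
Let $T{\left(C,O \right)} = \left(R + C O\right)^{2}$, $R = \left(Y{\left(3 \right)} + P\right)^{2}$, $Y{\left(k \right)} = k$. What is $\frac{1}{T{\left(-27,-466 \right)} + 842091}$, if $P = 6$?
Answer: $\frac{1}{161193660} \approx 6.2037 \cdot 10^{-9}$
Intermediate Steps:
$R = 81$ ($R = \left(3 + 6\right)^{2} = 9^{2} = 81$)
$T{\left(C,O \right)} = \left(81 + C O\right)^{2}$
$\frac{1}{T{\left(-27,-466 \right)} + 842091} = \frac{1}{\left(81 - -12582\right)^{2} + 842091} = \frac{1}{\left(81 + 12582\right)^{2} + 842091} = \frac{1}{12663^{2} + 842091} = \frac{1}{160351569 + 842091} = \frac{1}{161193660}$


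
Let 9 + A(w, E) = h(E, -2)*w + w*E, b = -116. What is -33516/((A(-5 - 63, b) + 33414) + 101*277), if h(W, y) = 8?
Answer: -2394/4909 ≈ -0.48768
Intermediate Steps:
A(w, E) = -9 + 8*w + E*w (A(w, E) = -9 + (8*w + w*E) = -9 + (8*w + E*w) = -9 + 8*w + E*w)
-33516/((A(-5 - 63, b) + 33414) + 101*277) = -33516/(((-9 + 8*(-5 - 63) - 116*(-5 - 63)) + 33414) + 101*277) = -33516/(((-9 + 8*(-68) - 116*(-68)) + 33414) + 27977) = -33516/(((-9 - 544 + 7888) + 33414) + 27977) = -33516/((7335 + 33414) + 27977) = -33516/(40749 + 27977) = -33516/68726 = -33516*1/68726 = -2394/4909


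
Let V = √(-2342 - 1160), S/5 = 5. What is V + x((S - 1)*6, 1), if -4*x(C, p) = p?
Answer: -¼ + I*√3502 ≈ -0.25 + 59.178*I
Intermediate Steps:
S = 25 (S = 5*5 = 25)
x(C, p) = -p/4
V = I*√3502 (V = √(-3502) = I*√3502 ≈ 59.178*I)
V + x((S - 1)*6, 1) = I*√3502 - ¼*1 = I*√3502 - ¼ = -¼ + I*√3502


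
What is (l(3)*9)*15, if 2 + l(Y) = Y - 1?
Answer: 0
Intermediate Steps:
l(Y) = -3 + Y (l(Y) = -2 + (Y - 1) = -2 + (-1 + Y) = -3 + Y)
(l(3)*9)*15 = ((-3 + 3)*9)*15 = (0*9)*15 = 0*15 = 0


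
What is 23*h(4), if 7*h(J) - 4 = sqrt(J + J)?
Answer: 92/7 + 46*sqrt(2)/7 ≈ 22.436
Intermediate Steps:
h(J) = 4/7 + sqrt(2)*sqrt(J)/7 (h(J) = 4/7 + sqrt(J + J)/7 = 4/7 + sqrt(2*J)/7 = 4/7 + (sqrt(2)*sqrt(J))/7 = 4/7 + sqrt(2)*sqrt(J)/7)
23*h(4) = 23*(4/7 + sqrt(2)*sqrt(4)/7) = 23*(4/7 + (1/7)*sqrt(2)*2) = 23*(4/7 + 2*sqrt(2)/7) = 92/7 + 46*sqrt(2)/7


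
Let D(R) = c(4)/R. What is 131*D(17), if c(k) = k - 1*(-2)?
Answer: 786/17 ≈ 46.235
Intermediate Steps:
c(k) = 2 + k (c(k) = k + 2 = 2 + k)
D(R) = 6/R (D(R) = (2 + 4)/R = 6/R)
131*D(17) = 131*(6/17) = 786/17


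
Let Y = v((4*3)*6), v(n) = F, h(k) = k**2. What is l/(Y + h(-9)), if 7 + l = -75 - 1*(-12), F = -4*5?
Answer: -70/61 ≈ -1.1475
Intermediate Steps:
F = -20
v(n) = -20
Y = -20
l = -70 (l = -7 + (-75 - 1*(-12)) = -7 + (-75 + 12) = -7 - 63 = -70)
l/(Y + h(-9)) = -70/(-20 + (-9)**2) = -70/(-20 + 81) = -70/61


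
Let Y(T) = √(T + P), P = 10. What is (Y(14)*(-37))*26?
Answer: -1924*√6 ≈ -4712.8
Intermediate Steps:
Y(T) = √(10 + T) (Y(T) = √(T + 10) = √(10 + T))
(Y(14)*(-37))*26 = (√(10 + 14)*(-37))*26 = (√24*(-37))*26 = ((2*√6)*(-37))*26 = -74*√6*26 = -1924*√6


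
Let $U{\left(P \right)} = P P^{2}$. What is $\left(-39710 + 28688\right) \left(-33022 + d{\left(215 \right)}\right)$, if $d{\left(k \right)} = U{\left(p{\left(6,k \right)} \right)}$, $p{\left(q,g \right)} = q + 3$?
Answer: $355933446$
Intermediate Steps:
$p{\left(q,g \right)} = 3 + q$
$U{\left(P \right)} = P^{3}$
$d{\left(k \right)} = 729$ ($d{\left(k \right)} = \left(3 + 6\right)^{3} = 9^{3} = 729$)
$\left(-39710 + 28688\right) \left(-33022 + d{\left(215 \right)}\right) = \left(-39710 + 28688\right) \left(-33022 + 729\right) = \left(-11022\right) \left(-32293\right) = 355933446$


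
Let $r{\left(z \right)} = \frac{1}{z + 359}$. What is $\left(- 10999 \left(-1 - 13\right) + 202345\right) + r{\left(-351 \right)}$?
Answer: $\frac{2850649}{8} \approx 3.5633 \cdot 10^{5}$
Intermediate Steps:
$r{\left(z \right)} = \frac{1}{359 + z}$
$\left(- 10999 \left(-1 - 13\right) + 202345\right) + r{\left(-351 \right)} = \left(- 10999 \left(-1 - 13\right) + 202345\right) + \frac{1}{359 - 351} = \left(- 10999 \left(-1 - 13\right) + 202345\right) + \frac{1}{8} = \left(\left(-10999\right) \left(-14\right) + 202345\right) + \frac{1}{8} = \left(153986 + 202345\right) + \frac{1}{8} = 356331 + \frac{1}{8} = \frac{2850649}{8}$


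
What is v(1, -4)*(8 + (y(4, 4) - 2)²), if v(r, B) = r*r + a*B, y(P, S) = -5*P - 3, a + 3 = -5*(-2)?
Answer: -17091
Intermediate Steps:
a = 7 (a = -3 - 5*(-2) = -3 + 10 = 7)
y(P, S) = -3 - 5*P
v(r, B) = r² + 7*B (v(r, B) = r*r + 7*B = r² + 7*B)
v(1, -4)*(8 + (y(4, 4) - 2)²) = (1² + 7*(-4))*(8 + ((-3 - 5*4) - 2)²) = (1 - 28)*(8 + ((-3 - 20) - 2)²) = -27*(8 + (-23 - 2)²) = -27*(8 + (-25)²) = -27*(8 + 625) = -27*633 = -17091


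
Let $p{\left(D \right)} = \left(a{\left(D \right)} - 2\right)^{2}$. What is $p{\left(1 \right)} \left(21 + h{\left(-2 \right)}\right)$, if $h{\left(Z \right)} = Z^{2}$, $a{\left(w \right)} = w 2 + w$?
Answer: $25$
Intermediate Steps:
$a{\left(w \right)} = 3 w$ ($a{\left(w \right)} = 2 w + w = 3 w$)
$p{\left(D \right)} = \left(-2 + 3 D\right)^{2}$ ($p{\left(D \right)} = \left(3 D - 2\right)^{2} = \left(-2 + 3 D\right)^{2}$)
$p{\left(1 \right)} \left(21 + h{\left(-2 \right)}\right) = \left(-2 + 3 \cdot 1\right)^{2} \left(21 + \left(-2\right)^{2}\right) = \left(-2 + 3\right)^{2} \left(21 + 4\right) = 1^{2} \cdot 25 = 1 \cdot 25 = 25$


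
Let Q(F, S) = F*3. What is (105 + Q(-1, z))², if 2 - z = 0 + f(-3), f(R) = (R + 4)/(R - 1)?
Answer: 10404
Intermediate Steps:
f(R) = (4 + R)/(-1 + R)
z = 9/4 (z = 2 - (0 + (4 - 3)/(-1 - 3)) = 2 - (0 + 1/(-4)) = 2 - (0 - ¼*1) = 2 - (0 - ¼) = 2 - 1*(-¼) = 2 + ¼ = 9/4 ≈ 2.2500)
Q(F, S) = 3*F
(105 + Q(-1, z))² = (105 + 3*(-1))² = (105 - 3)² = 102² = 10404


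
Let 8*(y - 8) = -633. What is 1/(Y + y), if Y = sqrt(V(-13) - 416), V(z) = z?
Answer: -4552/351217 - 64*I*sqrt(429)/351217 ≈ -0.012961 - 0.0037743*I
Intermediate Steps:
y = -569/8 (y = 8 + (1/8)*(-633) = 8 - 633/8 = -569/8 ≈ -71.125)
Y = I*sqrt(429) (Y = sqrt(-13 - 416) = sqrt(-429) = I*sqrt(429) ≈ 20.712*I)
1/(Y + y) = 1/(I*sqrt(429) - 569/8) = 1/(-569/8 + I*sqrt(429))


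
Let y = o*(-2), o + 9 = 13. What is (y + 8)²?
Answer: 0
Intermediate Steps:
o = 4 (o = -9 + 13 = 4)
y = -8 (y = 4*(-2) = -8)
(y + 8)² = (-8 + 8)² = 0² = 0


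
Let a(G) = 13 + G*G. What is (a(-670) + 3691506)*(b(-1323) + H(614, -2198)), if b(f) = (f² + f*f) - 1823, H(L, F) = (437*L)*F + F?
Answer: -2427388239371013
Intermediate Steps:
H(L, F) = F + 437*F*L (H(L, F) = 437*F*L + F = F + 437*F*L)
b(f) = -1823 + 2*f² (b(f) = (f² + f²) - 1823 = 2*f² - 1823 = -1823 + 2*f²)
a(G) = 13 + G²
(a(-670) + 3691506)*(b(-1323) + H(614, -2198)) = ((13 + (-670)²) + 3691506)*((-1823 + 2*(-1323)²) - 2198*(1 + 437*614)) = ((13 + 448900) + 3691506)*((-1823 + 2*1750329) - 2198*(1 + 268318)) = (448913 + 3691506)*((-1823 + 3500658) - 2198*268319) = 4140419*(3498835 - 589765162) = 4140419*(-586266327) = -2427388239371013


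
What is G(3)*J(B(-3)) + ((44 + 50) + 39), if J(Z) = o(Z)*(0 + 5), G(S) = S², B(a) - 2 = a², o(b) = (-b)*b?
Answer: -5312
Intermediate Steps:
o(b) = -b²
B(a) = 2 + a²
J(Z) = -5*Z² (J(Z) = (-Z²)*(0 + 5) = -Z²*5 = -5*Z²)
G(3)*J(B(-3)) + ((44 + 50) + 39) = 3²*(-5*(2 + (-3)²)²) + ((44 + 50) + 39) = 9*(-5*(2 + 9)²) + (94 + 39) = 9*(-5*11²) + 133 = 9*(-5*121) + 133 = 9*(-605) + 133 = -5445 + 133 = -5312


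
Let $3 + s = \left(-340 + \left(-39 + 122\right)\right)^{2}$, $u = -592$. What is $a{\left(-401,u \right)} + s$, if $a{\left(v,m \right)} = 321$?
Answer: $66367$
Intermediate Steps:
$s = 66046$ ($s = -3 + \left(-340 + \left(-39 + 122\right)\right)^{2} = -3 + \left(-340 + 83\right)^{2} = -3 + \left(-257\right)^{2} = -3 + 66049 = 66046$)
$a{\left(-401,u \right)} + s = 321 + 66046 = 66367$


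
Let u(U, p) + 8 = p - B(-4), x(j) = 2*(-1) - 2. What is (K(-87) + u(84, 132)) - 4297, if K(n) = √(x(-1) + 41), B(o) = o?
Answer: -4169 + √37 ≈ -4162.9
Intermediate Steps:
x(j) = -4 (x(j) = -2 - 2 = -4)
u(U, p) = -4 + p (u(U, p) = -8 + (p - 1*(-4)) = -8 + (p + 4) = -8 + (4 + p) = -4 + p)
K(n) = √37 (K(n) = √(-4 + 41) = √37)
(K(-87) + u(84, 132)) - 4297 = (√37 + (-4 + 132)) - 4297 = (√37 + 128) - 4297 = (128 + √37) - 4297 = -4169 + √37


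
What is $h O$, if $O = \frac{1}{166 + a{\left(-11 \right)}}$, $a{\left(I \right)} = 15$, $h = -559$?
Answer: $- \frac{559}{181} \approx -3.0884$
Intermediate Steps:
$O = \frac{1}{181}$ ($O = \frac{1}{166 + 15} = \frac{1}{181} \approx 0.0055249$)
$h O = \left(-559\right) \frac{1}{181} = - \frac{559}{181}$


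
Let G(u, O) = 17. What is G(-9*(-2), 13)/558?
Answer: 17/558 ≈ 0.030466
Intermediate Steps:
G(-9*(-2), 13)/558 = 17/558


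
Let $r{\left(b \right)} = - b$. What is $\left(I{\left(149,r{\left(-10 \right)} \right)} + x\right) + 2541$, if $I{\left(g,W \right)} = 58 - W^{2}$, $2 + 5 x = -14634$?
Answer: $- \frac{2141}{5} \approx -428.2$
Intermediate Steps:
$x = - \frac{14636}{5}$ ($x = - \frac{2}{5} + \frac{1}{5} \left(-14634\right) = - \frac{2}{5} - \frac{14634}{5} = - \frac{14636}{5} \approx -2927.2$)
$\left(I{\left(149,r{\left(-10 \right)} \right)} + x\right) + 2541 = \left(\left(58 - \left(\left(-1\right) \left(-10\right)\right)^{2}\right) - \frac{14636}{5}\right) + 2541 = \left(\left(58 - 10^{2}\right) - \frac{14636}{5}\right) + 2541 = \left(\left(58 - 100\right) - \frac{14636}{5}\right) + 2541 = \left(-42 - \frac{14636}{5}\right) + 2541 = - \frac{14846}{5} + 2541 = - \frac{2141}{5}$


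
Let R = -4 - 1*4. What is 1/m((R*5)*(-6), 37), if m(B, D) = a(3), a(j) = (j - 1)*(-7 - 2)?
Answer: -1/18 ≈ -0.055556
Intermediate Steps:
R = -8 (R = -4 - 4 = -8)
a(j) = 9 - 9*j (a(j) = (-1 + j)*(-9) = 9 - 9*j)
m(B, D) = -18 (m(B, D) = 9 - 9*3 = 9 - 27 = -18)
1/m((R*5)*(-6), 37) = 1/(-18) = -1/18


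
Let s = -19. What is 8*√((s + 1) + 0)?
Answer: 24*I*√2 ≈ 33.941*I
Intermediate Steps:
8*√((s + 1) + 0) = 8*√((-19 + 1) + 0) = 8*√(-18 + 0) = 8*√(-18) = 8*(3*I*√2) = 24*I*√2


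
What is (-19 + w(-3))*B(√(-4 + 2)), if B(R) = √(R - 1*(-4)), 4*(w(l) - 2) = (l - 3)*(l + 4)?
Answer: -37*√(4 + I*√2)/2 ≈ -37.557 - 6.4437*I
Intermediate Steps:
w(l) = 2 + (-3 + l)*(4 + l)/4 (w(l) = 2 + ((l - 3)*(l + 4))/4 = 2 + ((-3 + l)*(4 + l))/4 = 2 + (-3 + l)*(4 + l)/4)
B(R) = √(4 + R) (B(R) = √(R + 4) = √(4 + R))
(-19 + w(-3))*B(√(-4 + 2)) = (-19 + (-1 + (¼)*(-3) + (¼)*(-3)²))*√(4 + √(-4 + 2)) = (-19 + (-1 - ¾ + (¼)*9))*√(4 + √(-2)) = (-19 + (-1 - ¾ + 9/4))*√(4 + I*√2) = (-19 + ½)*√(4 + I*√2) = -37*√(4 + I*√2)/2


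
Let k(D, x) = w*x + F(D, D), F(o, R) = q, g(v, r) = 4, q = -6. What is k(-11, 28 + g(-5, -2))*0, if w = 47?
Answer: 0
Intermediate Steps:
F(o, R) = -6
k(D, x) = -6 + 47*x (k(D, x) = 47*x - 6 = -6 + 47*x)
k(-11, 28 + g(-5, -2))*0 = (-6 + 47*(28 + 4))*0 = (-6 + 47*32)*0 = (-6 + 1504)*0 = 1498*0 = 0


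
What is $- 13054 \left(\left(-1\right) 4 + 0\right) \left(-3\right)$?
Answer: $-156648$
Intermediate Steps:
$- 13054 \left(\left(-1\right) 4 + 0\right) \left(-3\right) = - 13054 \left(-4 + 0\right) \left(-3\right) = - 13054 \left(\left(-4\right) \left(-3\right)\right) = \left(-13054\right) 12 = -156648$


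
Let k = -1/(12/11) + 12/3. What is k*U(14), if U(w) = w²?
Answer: 1813/3 ≈ 604.33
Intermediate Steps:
k = 37/12 (k = -1/(12*(1/11)) + 12*(⅓) = -1/12/11 + 4 = -1*11/12 + 4 = -11/12 + 4 = 37/12 ≈ 3.0833)
k*U(14) = (37/12)*14² = (37/12)*196 = 1813/3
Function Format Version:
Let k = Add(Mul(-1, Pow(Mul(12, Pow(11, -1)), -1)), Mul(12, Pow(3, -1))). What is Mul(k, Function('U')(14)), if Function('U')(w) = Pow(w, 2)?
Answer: Rational(1813, 3) ≈ 604.33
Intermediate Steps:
k = Rational(37, 12) (k = Add(Mul(-1, Pow(Mul(12, Rational(1, 11)), -1)), Mul(12, Rational(1, 3))) = Add(Mul(-1, Pow(Rational(12, 11), -1)), 4) = Add(Mul(-1, Rational(11, 12)), 4) = Add(Rational(-11, 12), 4) = Rational(37, 12) ≈ 3.0833)
Mul(k, Function('U')(14)) = Mul(Rational(37, 12), Pow(14, 2)) = Mul(Rational(37, 12), 196) = Rational(1813, 3)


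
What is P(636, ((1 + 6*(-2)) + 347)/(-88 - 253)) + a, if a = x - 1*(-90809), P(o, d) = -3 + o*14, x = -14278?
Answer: 85432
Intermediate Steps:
P(o, d) = -3 + 14*o
a = 76531 (a = -14278 - 1*(-90809) = -14278 + 90809 = 76531)
P(636, ((1 + 6*(-2)) + 347)/(-88 - 253)) + a = (-3 + 14*636) + 76531 = (-3 + 8904) + 76531 = 8901 + 76531 = 85432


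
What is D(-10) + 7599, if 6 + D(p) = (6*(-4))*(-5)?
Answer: 7713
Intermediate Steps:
D(p) = 114 (D(p) = -6 + (6*(-4))*(-5) = -6 - 24*(-5) = -6 + 120 = 114)
D(-10) + 7599 = 114 + 7599 = 7713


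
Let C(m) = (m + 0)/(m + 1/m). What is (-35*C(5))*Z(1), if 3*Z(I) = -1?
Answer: 875/78 ≈ 11.218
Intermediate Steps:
Z(I) = -1/3 (Z(I) = (1/3)*(-1) = -1/3)
C(m) = m/(m + 1/m)
(-35*C(5))*Z(1) = -35*5**2/(1 + 5**2)*(-1/3) = -875/(1 + 25)*(-1/3) = -875/26*(-1/3) = 875/78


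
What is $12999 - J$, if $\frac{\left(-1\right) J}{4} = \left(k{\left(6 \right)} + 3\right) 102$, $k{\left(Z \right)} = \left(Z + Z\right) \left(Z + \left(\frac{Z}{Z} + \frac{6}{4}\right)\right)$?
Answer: $55839$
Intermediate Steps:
$k{\left(Z \right)} = 2 Z \left(\frac{5}{2} + Z\right)$ ($k{\left(Z \right)} = 2 Z \left(Z + \left(1 + 6 \cdot \frac{1}{4}\right)\right) = 2 Z \left(Z + \left(1 + \frac{3}{2}\right)\right) = 2 Z \left(Z + \frac{5}{2}\right) = 2 Z \left(\frac{5}{2} + Z\right)$)
$J = -42840$ ($J = - 4 \left(6 \left(5 + 2 \cdot 6\right) + 3\right) 102 = - 4 \left(6 \left(5 + 12\right) + 3\right) 102 = - 4 \left(6 \cdot 17 + 3\right) 102 = - 4 \left(102 + 3\right) 102 = - 4 \cdot 105 \cdot 102 = \left(-4\right) 10710 = -42840$)
$12999 - J = 12999 - -42840 = 12999 + 42840 = 55839$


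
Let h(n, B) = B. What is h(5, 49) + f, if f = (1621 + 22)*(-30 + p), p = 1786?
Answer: 2885157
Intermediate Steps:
f = 2885108 (f = (1621 + 22)*(-30 + 1786) = 1643*1756 = 2885108)
h(5, 49) + f = 49 + 2885108 = 2885157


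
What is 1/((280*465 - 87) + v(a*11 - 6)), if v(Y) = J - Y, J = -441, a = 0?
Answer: 1/129678 ≈ 7.7114e-6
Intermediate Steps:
v(Y) = -441 - Y
1/((280*465 - 87) + v(a*11 - 6)) = 1/((280*465 - 87) + (-441 - (0*11 - 6))) = 1/((130200 - 87) + (-441 - (0 - 6))) = 1/(130113 + (-441 - 1*(-6))) = 1/(130113 + (-441 + 6)) = 1/(130113 - 435) = 1/129678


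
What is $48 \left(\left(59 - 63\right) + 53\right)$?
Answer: $2352$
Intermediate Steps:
$48 \left(\left(59 - 63\right) + 53\right) = 48 \left(-4 + 53\right) = 48 \cdot 49 = 2352$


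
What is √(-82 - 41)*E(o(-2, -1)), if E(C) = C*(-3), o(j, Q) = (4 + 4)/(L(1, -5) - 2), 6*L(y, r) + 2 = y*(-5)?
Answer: 144*I*√123/19 ≈ 84.055*I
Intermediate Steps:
L(y, r) = -⅓ - 5*y/6 (L(y, r) = -⅓ + (y*(-5))/6 = -⅓ + (-5*y)/6 = -⅓ - 5*y/6)
o(j, Q) = -48/19 (o(j, Q) = (4 + 4)/((-⅓ - ⅚*1) - 2) = 8/((-⅓ - ⅚) - 2) = 8/(-7/6 - 2) = 8/(-19/6) = 8*(-6/19) = -48/19)
E(C) = -3*C
√(-82 - 41)*E(o(-2, -1)) = √(-82 - 41)*(-3*(-48/19)) = √(-123)*(144/19) = (I*√123)*(144/19) = 144*I*√123/19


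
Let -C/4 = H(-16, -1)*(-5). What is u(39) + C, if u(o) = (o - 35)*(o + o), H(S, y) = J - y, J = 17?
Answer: 672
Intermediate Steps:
H(S, y) = 17 - y
u(o) = 2*o*(-35 + o) (u(o) = (-35 + o)*(2*o) = 2*o*(-35 + o))
C = 360 (C = -4*(17 - 1*(-1))*(-5) = -4*(17 + 1)*(-5) = -72*(-5) = -4*(-90) = 360)
u(39) + C = 2*39*(-35 + 39) + 360 = 2*39*4 + 360 = 312 + 360 = 672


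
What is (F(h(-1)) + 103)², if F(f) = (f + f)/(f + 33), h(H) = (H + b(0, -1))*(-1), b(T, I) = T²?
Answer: 3069504/289 ≈ 10621.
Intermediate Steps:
h(H) = -H (h(H) = (H + 0²)*(-1) = (H + 0)*(-1) = H*(-1) = -H)
F(f) = 2*f/(33 + f) (F(f) = (2*f)/(33 + f) = 2*f/(33 + f))
(F(h(-1)) + 103)² = (2*(-1*(-1))/(33 - 1*(-1)) + 103)² = (2*1/(33 + 1) + 103)² = (2*1/34 + 103)² = (2*1*(1/34) + 103)² = (1/17 + 103)² = (1752/17)² = 3069504/289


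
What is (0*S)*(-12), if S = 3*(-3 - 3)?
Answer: 0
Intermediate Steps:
S = -18 (S = 3*(-6) = -18)
(0*S)*(-12) = (0*(-18))*(-12) = 0*(-12) = 0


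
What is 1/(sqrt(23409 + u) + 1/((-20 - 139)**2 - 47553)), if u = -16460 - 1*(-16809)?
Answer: 22272/11784965455871 + 496041984*sqrt(23758)/11784965455871 ≈ 0.0064878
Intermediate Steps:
u = 349 (u = -16460 + 16809 = 349)
1/(sqrt(23409 + u) + 1/((-20 - 139)**2 - 47553)) = 1/(sqrt(23409 + 349) + 1/((-20 - 139)**2 - 47553)) = 1/(sqrt(23758) + 1/((-159)**2 - 47553)) = 1/(sqrt(23758) + 1/(25281 - 47553)) = 1/(sqrt(23758) + 1/(-22272)) = 1/(sqrt(23758) - 1/22272) = 1/(-1/22272 + sqrt(23758))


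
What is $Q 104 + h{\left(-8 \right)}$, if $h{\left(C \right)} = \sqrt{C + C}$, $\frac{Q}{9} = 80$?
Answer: $74880 + 4 i \approx 74880.0 + 4.0 i$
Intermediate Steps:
$Q = 720$ ($Q = 9 \cdot 80 = 720$)
$h{\left(C \right)} = \sqrt{2} \sqrt{C}$ ($h{\left(C \right)} = \sqrt{2 C} = \sqrt{2} \sqrt{C}$)
$Q 104 + h{\left(-8 \right)} = 720 \cdot 104 + \sqrt{2} \sqrt{-8} = 74880 + \sqrt{2} \cdot 2 i \sqrt{2} = 74880 + 4 i$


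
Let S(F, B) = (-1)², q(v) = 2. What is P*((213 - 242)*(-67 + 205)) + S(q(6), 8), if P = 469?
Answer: -1876937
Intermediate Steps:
S(F, B) = 1
P*((213 - 242)*(-67 + 205)) + S(q(6), 8) = 469*((213 - 242)*(-67 + 205)) + 1 = 469*(-29*138) + 1 = 469*(-4002) + 1 = -1876938 + 1 = -1876937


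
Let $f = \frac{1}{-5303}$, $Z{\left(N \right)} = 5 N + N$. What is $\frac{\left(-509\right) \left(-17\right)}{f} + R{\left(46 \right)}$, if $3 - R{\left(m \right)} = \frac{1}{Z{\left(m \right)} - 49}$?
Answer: $- \frac{10416316313}{227} \approx -4.5887 \cdot 10^{7}$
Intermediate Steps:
$Z{\left(N \right)} = 6 N$
$f = - \frac{1}{5303} \approx -0.00018857$
$R{\left(m \right)} = 3 - \frac{1}{-49 + 6 m}$ ($R{\left(m \right)} = 3 - \frac{1}{6 m - 49} = 3 - \frac{1}{-49 + 6 m}$)
$\frac{\left(-509\right) \left(-17\right)}{f} + R{\left(46 \right)} = \frac{\left(-509\right) \left(-17\right)}{- \frac{1}{5303}} + \frac{2 \left(-74 + 9 \cdot 46\right)}{-49 + 6 \cdot 46} = 8653 \left(-5303\right) + \frac{2 \left(-74 + 414\right)}{-49 + 276} = -45886859 + 2 \cdot \frac{1}{227} \cdot 340 = -45886859 + \frac{680}{227} = - \frac{10416316313}{227}$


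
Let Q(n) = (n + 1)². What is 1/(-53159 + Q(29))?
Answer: -1/52259 ≈ -1.9135e-5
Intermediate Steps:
Q(n) = (1 + n)²
1/(-53159 + Q(29)) = 1/(-53159 + (1 + 29)²) = 1/(-53159 + 30²) = 1/(-53159 + 900) = 1/(-52259) = -1/52259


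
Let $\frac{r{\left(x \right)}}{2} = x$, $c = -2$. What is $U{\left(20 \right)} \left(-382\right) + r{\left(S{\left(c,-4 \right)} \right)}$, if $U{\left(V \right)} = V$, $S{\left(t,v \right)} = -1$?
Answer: $-7642$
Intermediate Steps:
$r{\left(x \right)} = 2 x$
$U{\left(20 \right)} \left(-382\right) + r{\left(S{\left(c,-4 \right)} \right)} = 20 \left(-382\right) + 2 \left(-1\right) = -7640 - 2 = -7642$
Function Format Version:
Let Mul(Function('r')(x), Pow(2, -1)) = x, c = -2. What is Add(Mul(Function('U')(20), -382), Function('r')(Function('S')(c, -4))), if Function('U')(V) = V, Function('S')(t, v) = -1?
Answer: -7642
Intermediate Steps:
Function('r')(x) = Mul(2, x)
Add(Mul(Function('U')(20), -382), Function('r')(Function('S')(c, -4))) = Add(Mul(20, -382), Mul(2, -1)) = Add(-7640, -2) = -7642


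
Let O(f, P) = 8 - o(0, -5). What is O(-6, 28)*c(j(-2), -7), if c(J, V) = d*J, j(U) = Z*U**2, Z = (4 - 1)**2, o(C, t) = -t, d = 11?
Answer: 1188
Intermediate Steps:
O(f, P) = 3 (O(f, P) = 8 - (-1)*(-5) = 8 - 1*5 = 8 - 5 = 3)
Z = 9 (Z = 3**2 = 9)
j(U) = 9*U**2
c(J, V) = 11*J
O(-6, 28)*c(j(-2), -7) = 3*(11*(9*(-2)**2)) = 3*(11*(9*4)) = 3*(11*36) = 3*396 = 1188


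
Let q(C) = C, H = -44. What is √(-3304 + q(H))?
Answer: 6*I*√93 ≈ 57.862*I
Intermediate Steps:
√(-3304 + q(H)) = √(-3304 - 44) = √(-3348) = 6*I*√93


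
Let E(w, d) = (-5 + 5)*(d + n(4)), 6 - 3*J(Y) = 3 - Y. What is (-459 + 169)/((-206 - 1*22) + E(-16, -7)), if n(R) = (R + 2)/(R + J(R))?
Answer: 145/114 ≈ 1.2719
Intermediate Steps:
J(Y) = 1 + Y/3 (J(Y) = 2 - (3 - Y)/3 = 2 + (-1 + Y/3) = 1 + Y/3)
n(R) = (2 + R)/(1 + 4*R/3) (n(R) = (R + 2)/(R + (1 + R/3)) = (2 + R)/(1 + 4*R/3))
E(w, d) = 0 (E(w, d) = (-5 + 5)*(d + 3*(2 + 4)/(3 + 4*4)) = 0*(d + 3*6/(3 + 16)) = 0*(d + 3*6/19) = 0*(d + 3*(1/19)*6) = 0*(d + 18/19) = 0*(18/19 + d) = 0)
(-459 + 169)/((-206 - 1*22) + E(-16, -7)) = (-459 + 169)/((-206 - 1*22) + 0) = -290/((-206 - 22) + 0) = -290/(-228 + 0) = -290/(-228) = -290*(-1/228) = 145/114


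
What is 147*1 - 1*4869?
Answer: -4722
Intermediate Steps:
147*1 - 1*4869 = 147 - 4869 = -4722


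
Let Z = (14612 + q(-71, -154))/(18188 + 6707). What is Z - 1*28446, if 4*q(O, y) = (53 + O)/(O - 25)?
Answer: -45321507709/1593280 ≈ -28445.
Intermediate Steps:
q(O, y) = (53 + O)/(4*(-25 + O)) (q(O, y) = ((53 + O)/(O - 25))/4 = ((53 + O)/(-25 + O))/4 = (53 + O)/(4*(-25 + O)))
Z = 935171/1593280 (Z = (14612 + (53 - 71)/(4*(-25 - 71)))/(18188 + 6707) = (14612 + (1/4)*(-18)/(-96))/24895 = (14612 + (1/4)*(-1/96)*(-18))*(1/24895) = (14612 + 3/64)*(1/24895) = (935171/64)*(1/24895) = 935171/1593280 ≈ 0.58695)
Z - 1*28446 = 935171/1593280 - 1*28446 = 935171/1593280 - 28446 = -45321507709/1593280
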